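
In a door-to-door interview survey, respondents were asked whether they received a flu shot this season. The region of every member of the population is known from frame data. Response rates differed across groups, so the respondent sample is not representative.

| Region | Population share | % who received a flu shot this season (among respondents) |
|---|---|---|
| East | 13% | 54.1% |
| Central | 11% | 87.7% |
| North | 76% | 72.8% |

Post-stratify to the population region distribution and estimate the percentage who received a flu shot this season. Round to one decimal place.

72.0%

Reweight to the known region distribution:
  East: 0.13 × 54.1 = 7.033
  Central: 0.11 × 87.7 = 9.647
  North: 0.76 × 72.8 = 55.328
Post-stratified estimate = 72.008 → 72.0%.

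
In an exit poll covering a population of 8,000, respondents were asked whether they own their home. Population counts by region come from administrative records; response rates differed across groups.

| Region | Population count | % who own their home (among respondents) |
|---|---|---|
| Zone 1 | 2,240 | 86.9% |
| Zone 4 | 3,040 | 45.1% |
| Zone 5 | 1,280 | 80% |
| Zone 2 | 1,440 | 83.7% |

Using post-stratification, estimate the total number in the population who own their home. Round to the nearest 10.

5,550

Estimated count per cell = population count × respondent percentage:
  Zone 1: 2,240 × 86.9% = 1946.56
  Zone 4: 3,040 × 45.1% = 1371.04
  Zone 5: 1,280 × 80% = 1024
  Zone 2: 1,440 × 83.7% = 1205.28
Estimated total = 5546.88 → 5,550.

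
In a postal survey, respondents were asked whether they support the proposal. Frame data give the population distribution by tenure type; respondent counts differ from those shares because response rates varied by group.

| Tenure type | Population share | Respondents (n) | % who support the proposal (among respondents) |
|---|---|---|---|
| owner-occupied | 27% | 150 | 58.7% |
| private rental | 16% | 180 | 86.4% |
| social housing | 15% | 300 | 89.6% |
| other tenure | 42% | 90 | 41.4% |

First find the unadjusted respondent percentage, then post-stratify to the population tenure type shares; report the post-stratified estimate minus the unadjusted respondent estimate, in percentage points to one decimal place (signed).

-15.8 percentage points

Unadjusted (pooled respondent) estimate weights by respondent counts:
  (150/720)×58.7 + (180/720)×86.4 + (300/720)×89.6 + (90/720)×41.4 = 76.3375%
Reweighting by population tenure type shares:
  0.27×58.7 + 0.16×86.4 + 0.15×89.6 + 0.42×41.4 = 60.501%
Difference = 60.501 − 76.3375 = -15.8365 pp.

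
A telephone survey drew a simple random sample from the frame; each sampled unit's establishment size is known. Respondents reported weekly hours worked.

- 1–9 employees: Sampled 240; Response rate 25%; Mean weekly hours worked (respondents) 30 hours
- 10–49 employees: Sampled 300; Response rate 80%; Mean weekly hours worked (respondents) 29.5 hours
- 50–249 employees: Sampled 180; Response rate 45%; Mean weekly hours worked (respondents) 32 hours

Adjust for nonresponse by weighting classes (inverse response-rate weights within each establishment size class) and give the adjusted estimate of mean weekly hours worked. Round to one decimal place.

30.3

Inverse-response-rate weighting restores each class to its sampled count, so class totals weight by n_sampled:
  1–9 employees: 240 × 30 = 7200
  10–49 employees: 300 × 29.5 = 8850
  50–249 employees: 180 × 32 = 5760
Adjusted estimate = 21,810 / 720 = 30.2917 → 30.3.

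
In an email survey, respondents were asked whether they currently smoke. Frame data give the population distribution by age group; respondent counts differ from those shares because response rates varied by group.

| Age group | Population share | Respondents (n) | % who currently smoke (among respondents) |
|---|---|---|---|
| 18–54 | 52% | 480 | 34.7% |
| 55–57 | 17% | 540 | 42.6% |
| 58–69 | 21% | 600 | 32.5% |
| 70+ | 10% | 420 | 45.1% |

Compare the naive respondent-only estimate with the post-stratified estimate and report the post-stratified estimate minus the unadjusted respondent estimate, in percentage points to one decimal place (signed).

Without adjustment, the pooled respondent share is:
  (480/2040)×34.7 + (540/2040)×42.6 + (600/2040)×32.5 + (420/2040)×45.1 = 38.2853%
Post-stratified estimate weights by population shares:
  0.52×34.7 + 0.17×42.6 + 0.21×32.5 + 0.1×45.1 = 36.621%
Difference = 36.621 − 38.2853 = -1.6643 pp.

-1.7 percentage points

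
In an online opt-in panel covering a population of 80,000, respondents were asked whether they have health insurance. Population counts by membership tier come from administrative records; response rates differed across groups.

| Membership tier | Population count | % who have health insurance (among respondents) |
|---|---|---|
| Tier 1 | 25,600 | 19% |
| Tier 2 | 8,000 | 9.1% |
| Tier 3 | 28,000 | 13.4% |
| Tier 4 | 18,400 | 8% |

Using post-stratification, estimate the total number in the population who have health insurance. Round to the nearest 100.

Apply each group's respondent rate to its population count:
  Tier 1: 25,600 × 19% = 4864
  Tier 2: 8,000 × 9.1% = 728
  Tier 3: 28,000 × 13.4% = 3752
  Tier 4: 18,400 × 8% = 1472
Estimated total = 10,816 → 10,800.

10,800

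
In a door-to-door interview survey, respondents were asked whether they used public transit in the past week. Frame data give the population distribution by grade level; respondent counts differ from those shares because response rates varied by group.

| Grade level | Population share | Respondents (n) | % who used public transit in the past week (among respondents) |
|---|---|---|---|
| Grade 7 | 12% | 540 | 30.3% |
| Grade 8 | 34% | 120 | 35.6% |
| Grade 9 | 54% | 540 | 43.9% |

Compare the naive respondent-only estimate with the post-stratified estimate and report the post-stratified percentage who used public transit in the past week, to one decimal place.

Without adjustment, the pooled respondent share is:
  (540/1200)×30.3 + (120/1200)×35.6 + (540/1200)×43.9 = 36.95%
Reweighting by population grade level shares:
  0.12×30.3 + 0.34×35.6 + 0.54×43.9 = 39.446%

39.4%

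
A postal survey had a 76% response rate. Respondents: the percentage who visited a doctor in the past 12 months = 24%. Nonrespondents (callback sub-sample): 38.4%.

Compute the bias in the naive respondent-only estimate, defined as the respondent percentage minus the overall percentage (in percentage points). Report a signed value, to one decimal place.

-3.5 percentage points

Nonresponse fraction = 1 − 0.76 = 0.24.
Bias = (nonresponse fraction) × (respondent percentage − nonrespondent percentage)
     = 0.24 × (24 − 38.4) = 0.24 × -14.4 = -3.456.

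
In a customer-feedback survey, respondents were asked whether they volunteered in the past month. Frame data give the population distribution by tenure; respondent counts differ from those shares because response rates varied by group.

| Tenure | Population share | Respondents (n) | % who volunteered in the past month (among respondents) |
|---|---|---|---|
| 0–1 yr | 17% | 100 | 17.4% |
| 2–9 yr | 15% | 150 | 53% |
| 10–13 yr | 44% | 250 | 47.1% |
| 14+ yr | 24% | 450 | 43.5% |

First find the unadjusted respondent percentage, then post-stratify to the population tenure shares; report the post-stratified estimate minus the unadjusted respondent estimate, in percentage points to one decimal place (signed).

-1.1 percentage points

Without adjustment, the pooled respondent share is:
  (100/950)×17.4 + (150/950)×53 + (250/950)×47.1 + (450/950)×43.5 = 43.2%
Post-stratified estimate weights by population shares:
  0.17×17.4 + 0.15×53 + 0.44×47.1 + 0.24×43.5 = 42.072%
Difference = 42.072 − 43.2 = -1.128 pp.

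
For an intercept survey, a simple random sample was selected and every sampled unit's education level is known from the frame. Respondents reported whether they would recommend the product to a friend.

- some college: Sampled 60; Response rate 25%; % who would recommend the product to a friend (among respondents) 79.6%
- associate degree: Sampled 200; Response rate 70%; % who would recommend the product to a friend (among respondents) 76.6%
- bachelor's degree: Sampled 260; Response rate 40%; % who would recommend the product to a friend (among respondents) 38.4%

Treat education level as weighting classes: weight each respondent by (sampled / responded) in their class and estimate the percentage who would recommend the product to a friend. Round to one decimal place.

57.8%

Inverse-response-rate weighting restores each class to its sampled count, so class totals weight by n_sampled:
  some college: 60 × 79.6 = 4776
  associate degree: 200 × 76.6 = 15320
  bachelor's degree: 260 × 38.4 = 9984
Adjusted estimate = 30,080 / 520 = 57.8462 → 57.8%.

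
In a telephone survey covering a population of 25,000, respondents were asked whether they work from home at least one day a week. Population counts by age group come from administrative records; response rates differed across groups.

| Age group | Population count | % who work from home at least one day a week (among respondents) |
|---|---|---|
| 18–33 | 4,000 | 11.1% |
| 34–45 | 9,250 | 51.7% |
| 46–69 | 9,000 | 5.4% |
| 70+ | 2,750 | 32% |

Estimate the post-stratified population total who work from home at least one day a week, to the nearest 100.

Each cell contributes its population count × the respondent rate:
  18–33: 4,000 × 11.1% = 444
  34–45: 9,250 × 51.7% = 4782.25
  46–69: 9,000 × 5.4% = 486
  70+: 2,750 × 32% = 880
Estimated total = 6592.25 → 6,600.

6,600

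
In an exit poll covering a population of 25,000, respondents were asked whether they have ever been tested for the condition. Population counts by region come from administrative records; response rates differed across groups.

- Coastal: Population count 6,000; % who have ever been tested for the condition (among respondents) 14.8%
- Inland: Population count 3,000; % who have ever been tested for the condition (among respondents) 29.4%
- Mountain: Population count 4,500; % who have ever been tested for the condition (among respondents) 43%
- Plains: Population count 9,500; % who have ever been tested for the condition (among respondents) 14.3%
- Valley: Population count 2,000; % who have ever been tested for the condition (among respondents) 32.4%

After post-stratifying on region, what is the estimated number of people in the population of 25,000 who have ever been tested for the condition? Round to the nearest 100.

Each cell contributes its population count × the respondent rate:
  Coastal: 6,000 × 14.8% = 888
  Inland: 3,000 × 29.4% = 882
  Mountain: 4,500 × 43% = 1935
  Plains: 9,500 × 14.3% = 1358.5
  Valley: 2,000 × 32.4% = 648
Estimated total = 5711.5 → 5,700.

5,700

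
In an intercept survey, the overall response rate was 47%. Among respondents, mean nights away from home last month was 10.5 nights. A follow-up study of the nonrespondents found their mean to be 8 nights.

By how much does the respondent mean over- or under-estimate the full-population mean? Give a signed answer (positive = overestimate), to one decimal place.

Nonresponse fraction = 1 − 0.47 = 0.53.
Bias = (nonresponse fraction) × (respondent mean − nonrespondent mean)
     = 0.53 × (10.5 − 8) = 0.53 × 2.5 = 1.325.

+1.3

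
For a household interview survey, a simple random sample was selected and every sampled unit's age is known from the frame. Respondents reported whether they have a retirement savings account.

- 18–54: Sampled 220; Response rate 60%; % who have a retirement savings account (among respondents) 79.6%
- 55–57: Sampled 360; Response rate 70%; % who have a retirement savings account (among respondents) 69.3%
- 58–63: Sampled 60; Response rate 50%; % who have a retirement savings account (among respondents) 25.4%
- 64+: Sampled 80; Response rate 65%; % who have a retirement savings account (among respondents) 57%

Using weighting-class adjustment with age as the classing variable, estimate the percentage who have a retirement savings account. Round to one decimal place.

Weighting each respondent by the inverse class response rate inflates each class back to its sampled size, so the class weight is n_sampled:
  18–54: 220 × 79.6 = 17,512
  55–57: 360 × 69.3 = 24,948
  58–63: 60 × 25.4 = 1524
  64+: 80 × 57 = 4560
Adjusted estimate = 48,544 / 720 = 67.4222 → 67.4%.

67.4%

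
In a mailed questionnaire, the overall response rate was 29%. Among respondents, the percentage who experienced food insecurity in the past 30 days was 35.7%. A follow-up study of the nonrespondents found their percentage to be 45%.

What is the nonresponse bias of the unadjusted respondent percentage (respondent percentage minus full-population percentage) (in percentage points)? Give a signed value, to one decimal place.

Nonresponse fraction = 1 − 0.29 = 0.71.
Bias = (nonresponse fraction) × (respondent percentage − nonrespondent percentage)
     = 0.71 × (35.7 − 45) = 0.71 × -9.3 = -6.603.

-6.6 percentage points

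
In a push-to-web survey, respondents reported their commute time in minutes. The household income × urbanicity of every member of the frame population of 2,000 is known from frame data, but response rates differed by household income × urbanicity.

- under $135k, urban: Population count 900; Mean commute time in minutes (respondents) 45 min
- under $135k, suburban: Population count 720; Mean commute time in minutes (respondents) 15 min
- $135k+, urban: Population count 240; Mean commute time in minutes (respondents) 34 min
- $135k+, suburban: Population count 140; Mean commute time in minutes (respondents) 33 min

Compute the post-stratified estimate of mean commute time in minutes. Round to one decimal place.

Each cell contributes population-share × respondent value:
  under $135k, urban: (900/2,000) × 45 = 20.25
  under $135k, suburban: (720/2,000) × 15 = 5.4
  $135k+, urban: (240/2,000) × 34 = 4.08
  $135k+, suburban: (140/2,000) × 33 = 2.31
Post-stratified estimate = 32.04 → 32.0.

32.0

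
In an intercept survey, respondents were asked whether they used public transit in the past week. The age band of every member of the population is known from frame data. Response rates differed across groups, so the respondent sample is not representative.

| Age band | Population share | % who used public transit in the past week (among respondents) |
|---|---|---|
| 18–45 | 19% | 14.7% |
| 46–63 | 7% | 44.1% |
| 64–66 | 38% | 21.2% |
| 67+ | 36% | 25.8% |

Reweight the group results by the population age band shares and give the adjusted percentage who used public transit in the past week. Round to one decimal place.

23.2%

Each cell contributes population-share × respondent value:
  18–45: 0.19 × 14.7 = 2.793
  46–63: 0.07 × 44.1 = 3.087
  64–66: 0.38 × 21.2 = 8.056
  67+: 0.36 × 25.8 = 9.288
Post-stratified estimate = 23.224 → 23.2%.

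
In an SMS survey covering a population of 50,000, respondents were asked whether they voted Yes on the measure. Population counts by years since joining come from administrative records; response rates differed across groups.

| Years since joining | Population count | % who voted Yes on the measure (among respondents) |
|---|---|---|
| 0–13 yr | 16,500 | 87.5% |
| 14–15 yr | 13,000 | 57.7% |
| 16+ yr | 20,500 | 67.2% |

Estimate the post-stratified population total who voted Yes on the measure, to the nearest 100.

Each cell contributes its population count × the respondent rate:
  0–13 yr: 16,500 × 87.5% = 14437.5
  14–15 yr: 13,000 × 57.7% = 7501
  16+ yr: 20,500 × 67.2% = 13,776
Estimated total = 35714.5 → 35,700.

35,700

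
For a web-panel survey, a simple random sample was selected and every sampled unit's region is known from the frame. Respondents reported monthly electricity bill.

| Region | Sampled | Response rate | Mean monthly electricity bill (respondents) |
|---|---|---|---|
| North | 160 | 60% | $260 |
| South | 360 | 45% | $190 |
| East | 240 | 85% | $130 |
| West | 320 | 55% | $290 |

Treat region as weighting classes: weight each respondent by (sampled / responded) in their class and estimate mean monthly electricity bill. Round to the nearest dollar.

Inverse-response-rate weighting restores each class to its sampled count, so class totals weight by n_sampled:
  North: 160 × 260 = 41,600
  South: 360 × 190 = 68,400
  East: 240 × 130 = 31,200
  West: 320 × 290 = 92,800
Adjusted estimate = 234,000 / 1,080 = 216.667 → $217.

$217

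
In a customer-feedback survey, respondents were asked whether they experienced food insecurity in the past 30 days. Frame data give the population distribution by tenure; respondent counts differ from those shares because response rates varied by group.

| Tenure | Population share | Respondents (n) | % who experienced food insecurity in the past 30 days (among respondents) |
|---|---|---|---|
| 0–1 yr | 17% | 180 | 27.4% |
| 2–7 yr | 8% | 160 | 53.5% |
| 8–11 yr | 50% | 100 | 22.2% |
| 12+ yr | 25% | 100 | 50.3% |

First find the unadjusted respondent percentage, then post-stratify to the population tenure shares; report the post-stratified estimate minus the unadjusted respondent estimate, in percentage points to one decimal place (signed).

Without adjustment, the pooled respondent share is:
  (180/540)×27.4 + (160/540)×53.5 + (100/540)×22.2 + (100/540)×50.3 = 38.4111%
Reweighting by population tenure shares:
  0.17×27.4 + 0.08×53.5 + 0.5×22.2 + 0.25×50.3 = 32.613%
Difference = 32.613 − 38.4111 = -5.7981 pp.

-5.8 percentage points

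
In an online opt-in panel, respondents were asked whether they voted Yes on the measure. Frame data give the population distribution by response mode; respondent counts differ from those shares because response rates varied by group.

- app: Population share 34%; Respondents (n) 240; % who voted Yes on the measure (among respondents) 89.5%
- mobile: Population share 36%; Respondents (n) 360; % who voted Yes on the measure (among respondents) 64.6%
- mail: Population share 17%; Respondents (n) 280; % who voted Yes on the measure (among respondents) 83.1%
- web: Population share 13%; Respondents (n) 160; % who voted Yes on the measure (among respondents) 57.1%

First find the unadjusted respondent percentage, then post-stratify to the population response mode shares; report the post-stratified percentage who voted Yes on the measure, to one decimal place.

Unadjusted (pooled respondent) estimate weights by respondent counts:
  (240/1040)×89.5 + (360/1040)×64.6 + (280/1040)×83.1 + (160/1040)×57.1 = 74.1731%
Reweighting by population response mode shares:
  0.34×89.5 + 0.36×64.6 + 0.17×83.1 + 0.13×57.1 = 75.236%

75.2%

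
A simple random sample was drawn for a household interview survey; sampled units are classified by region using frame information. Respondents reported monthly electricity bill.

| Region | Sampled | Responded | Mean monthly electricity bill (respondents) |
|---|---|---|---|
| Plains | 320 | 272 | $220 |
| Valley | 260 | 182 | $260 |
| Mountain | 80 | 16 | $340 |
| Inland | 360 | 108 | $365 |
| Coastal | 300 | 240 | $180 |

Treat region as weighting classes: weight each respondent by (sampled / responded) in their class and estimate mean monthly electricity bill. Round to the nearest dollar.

Class response rates: Plains 272/320 = 85%, Valley 182/260 = 70%, Mountain 16/80 = 20%, Inland 108/360 = 30%, Coastal 240/300 = 80%.
With weight = n_sampled/n_responded per class, the weighted class total is n_sampled:
  Plains: 320 × 220 = 70,400
  Valley: 260 × 260 = 67,600
  Mountain: 80 × 340 = 27,200
  Inland: 360 × 365 = 131,400
  Coastal: 300 × 180 = 54,000
Adjusted estimate = 350,600 / 1,320 = 265.606 → $266.

$266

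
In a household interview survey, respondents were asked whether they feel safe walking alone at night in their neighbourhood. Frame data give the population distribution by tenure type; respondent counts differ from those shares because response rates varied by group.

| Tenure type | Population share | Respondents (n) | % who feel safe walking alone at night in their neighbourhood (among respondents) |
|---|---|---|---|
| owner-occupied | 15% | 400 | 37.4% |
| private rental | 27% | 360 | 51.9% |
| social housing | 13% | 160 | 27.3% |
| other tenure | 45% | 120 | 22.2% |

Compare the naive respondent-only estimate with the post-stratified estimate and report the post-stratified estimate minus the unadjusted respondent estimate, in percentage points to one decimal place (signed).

Without adjustment, the pooled respondent share is:
  (400/1040)×37.4 + (360/1040)×51.9 + (160/1040)×27.3 + (120/1040)×22.2 = 39.1115%
Reweighting by population tenure type shares:
  0.15×37.4 + 0.27×51.9 + 0.13×27.3 + 0.45×22.2 = 33.162%
Difference = 33.162 − 39.1115 = -5.9495 pp.

-5.9 percentage points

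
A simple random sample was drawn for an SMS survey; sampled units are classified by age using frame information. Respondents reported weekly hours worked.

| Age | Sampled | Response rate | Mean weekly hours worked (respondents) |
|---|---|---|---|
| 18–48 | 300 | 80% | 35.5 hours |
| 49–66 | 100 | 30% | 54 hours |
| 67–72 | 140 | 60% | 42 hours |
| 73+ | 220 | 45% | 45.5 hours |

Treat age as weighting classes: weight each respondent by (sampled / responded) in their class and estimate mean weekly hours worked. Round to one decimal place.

42.0

With weight = n_sampled/n_responded per class, the weighted class total is n_sampled:
  18–48: 300 × 35.5 = 10,650
  49–66: 100 × 54 = 5400
  67–72: 140 × 42 = 5880
  73+: 220 × 45.5 = 10,010
Adjusted estimate = 31,940 / 760 = 42.0263 → 42.0.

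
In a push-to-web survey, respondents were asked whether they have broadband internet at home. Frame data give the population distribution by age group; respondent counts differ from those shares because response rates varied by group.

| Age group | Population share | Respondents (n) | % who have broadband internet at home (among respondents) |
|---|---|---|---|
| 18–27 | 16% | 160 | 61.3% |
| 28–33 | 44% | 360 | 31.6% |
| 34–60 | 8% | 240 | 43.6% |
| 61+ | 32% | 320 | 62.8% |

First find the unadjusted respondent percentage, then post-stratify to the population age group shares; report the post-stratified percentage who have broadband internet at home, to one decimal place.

47.3%

Unadjusted (pooled respondent) estimate weights by respondent counts:
  (160/1080)×61.3 + (360/1080)×31.6 + (240/1080)×43.6 + (320/1080)×62.8 = 47.9111%
Reweighting by population age group shares:
  0.16×61.3 + 0.44×31.6 + 0.08×43.6 + 0.32×62.8 = 47.296%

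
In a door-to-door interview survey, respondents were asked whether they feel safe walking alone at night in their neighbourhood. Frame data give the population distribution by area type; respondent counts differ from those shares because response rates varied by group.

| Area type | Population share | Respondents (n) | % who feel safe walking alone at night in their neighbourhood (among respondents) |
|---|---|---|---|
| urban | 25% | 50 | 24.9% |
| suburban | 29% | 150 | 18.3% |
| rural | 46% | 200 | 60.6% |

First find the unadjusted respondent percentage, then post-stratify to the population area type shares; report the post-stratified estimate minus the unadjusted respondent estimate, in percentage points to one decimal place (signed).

-0.9 percentage points

Without adjustment, the pooled respondent share is:
  (50/400)×24.9 + (150/400)×18.3 + (200/400)×60.6 = 40.275%
Post-stratified estimate weights by population shares:
  0.25×24.9 + 0.29×18.3 + 0.46×60.6 = 39.408%
Difference = 39.408 − 40.275 = -0.867 pp.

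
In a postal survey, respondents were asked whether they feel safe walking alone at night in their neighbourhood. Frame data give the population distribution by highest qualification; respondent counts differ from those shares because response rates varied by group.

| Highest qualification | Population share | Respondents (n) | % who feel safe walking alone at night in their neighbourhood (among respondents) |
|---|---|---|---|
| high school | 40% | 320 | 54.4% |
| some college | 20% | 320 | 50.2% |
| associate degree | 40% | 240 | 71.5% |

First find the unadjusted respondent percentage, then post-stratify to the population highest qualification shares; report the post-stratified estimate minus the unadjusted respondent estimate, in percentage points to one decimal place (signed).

+2.9 percentage points

Naive respondent-only estimate (weights = respondent counts):
  (320/880)×54.4 + (320/880)×50.2 + (240/880)×71.5 = 57.5364%
Post-stratifying to population shares instead:
  0.4×54.4 + 0.2×50.2 + 0.4×71.5 = 60.4%
Difference = 60.4 − 57.5364 = 2.8636 pp.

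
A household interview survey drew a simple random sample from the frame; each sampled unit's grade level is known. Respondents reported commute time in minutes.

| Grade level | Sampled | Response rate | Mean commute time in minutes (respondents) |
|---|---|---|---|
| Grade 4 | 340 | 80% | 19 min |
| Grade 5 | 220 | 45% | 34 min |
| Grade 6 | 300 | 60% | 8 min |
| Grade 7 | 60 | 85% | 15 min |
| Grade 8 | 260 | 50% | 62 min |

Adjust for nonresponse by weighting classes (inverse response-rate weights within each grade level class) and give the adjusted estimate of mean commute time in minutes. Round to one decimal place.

28.3

Weighting each respondent by the inverse class response rate inflates each class back to its sampled size, so the class weight is n_sampled:
  Grade 4: 340 × 19 = 6460
  Grade 5: 220 × 34 = 7480
  Grade 6: 300 × 8 = 2400
  Grade 7: 60 × 15 = 900
  Grade 8: 260 × 62 = 16,120
Adjusted estimate = 33,360 / 1,180 = 28.2712 → 28.3.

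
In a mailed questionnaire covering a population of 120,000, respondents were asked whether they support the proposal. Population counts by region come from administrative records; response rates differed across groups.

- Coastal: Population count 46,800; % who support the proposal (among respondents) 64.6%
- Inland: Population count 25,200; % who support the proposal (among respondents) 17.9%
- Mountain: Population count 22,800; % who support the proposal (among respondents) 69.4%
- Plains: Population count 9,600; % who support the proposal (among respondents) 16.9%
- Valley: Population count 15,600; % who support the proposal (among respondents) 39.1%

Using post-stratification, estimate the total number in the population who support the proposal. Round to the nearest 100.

Estimated count per cell = population count × respondent percentage:
  Coastal: 46,800 × 64.6% = 30232.8
  Inland: 25,200 × 17.9% = 4510.8
  Mountain: 22,800 × 69.4% = 15823.2
  Plains: 9,600 × 16.9% = 1622.4
  Valley: 15,600 × 39.1% = 6099.6
Estimated total = 58288.8 → 58,300.

58,300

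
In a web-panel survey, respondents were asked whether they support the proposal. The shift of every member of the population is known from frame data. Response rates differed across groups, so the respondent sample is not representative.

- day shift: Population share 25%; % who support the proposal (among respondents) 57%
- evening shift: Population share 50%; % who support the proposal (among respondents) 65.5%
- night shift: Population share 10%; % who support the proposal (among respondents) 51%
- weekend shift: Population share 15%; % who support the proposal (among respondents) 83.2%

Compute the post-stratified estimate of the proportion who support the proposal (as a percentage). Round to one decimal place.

Each cell contributes population-share × respondent value:
  day shift: 0.25 × 57 = 14.25
  evening shift: 0.5 × 65.5 = 32.75
  night shift: 0.1 × 51 = 5.1
  weekend shift: 0.15 × 83.2 = 12.48
Post-stratified estimate = 64.58 → 64.6%.

64.6%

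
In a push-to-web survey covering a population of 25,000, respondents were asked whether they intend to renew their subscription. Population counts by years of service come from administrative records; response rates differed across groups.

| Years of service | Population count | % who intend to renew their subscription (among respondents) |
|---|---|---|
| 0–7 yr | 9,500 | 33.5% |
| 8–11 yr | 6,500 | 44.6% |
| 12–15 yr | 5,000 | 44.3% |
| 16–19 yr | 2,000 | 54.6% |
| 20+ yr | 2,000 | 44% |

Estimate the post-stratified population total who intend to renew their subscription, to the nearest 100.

Each cell contributes its population count × the respondent rate:
  0–7 yr: 9,500 × 33.5% = 3182.5
  8–11 yr: 6,500 × 44.6% = 2899
  12–15 yr: 5,000 × 44.3% = 2215
  16–19 yr: 2,000 × 54.6% = 1092
  20+ yr: 2,000 × 44% = 880
Estimated total = 10268.5 → 10,300.

10,300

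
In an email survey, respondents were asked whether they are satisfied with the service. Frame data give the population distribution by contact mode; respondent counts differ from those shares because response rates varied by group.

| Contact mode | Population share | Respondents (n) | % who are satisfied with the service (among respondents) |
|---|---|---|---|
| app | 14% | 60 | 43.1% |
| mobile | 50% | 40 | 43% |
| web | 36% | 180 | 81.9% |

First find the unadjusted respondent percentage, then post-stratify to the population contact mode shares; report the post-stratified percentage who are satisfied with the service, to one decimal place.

Unadjusted (pooled respondent) estimate weights by respondent counts:
  (60/280)×43.1 + (40/280)×43 + (180/280)×81.9 = 68.0286%
Post-stratified estimate weights by population shares:
  0.14×43.1 + 0.5×43 + 0.36×81.9 = 57.018%

57.0%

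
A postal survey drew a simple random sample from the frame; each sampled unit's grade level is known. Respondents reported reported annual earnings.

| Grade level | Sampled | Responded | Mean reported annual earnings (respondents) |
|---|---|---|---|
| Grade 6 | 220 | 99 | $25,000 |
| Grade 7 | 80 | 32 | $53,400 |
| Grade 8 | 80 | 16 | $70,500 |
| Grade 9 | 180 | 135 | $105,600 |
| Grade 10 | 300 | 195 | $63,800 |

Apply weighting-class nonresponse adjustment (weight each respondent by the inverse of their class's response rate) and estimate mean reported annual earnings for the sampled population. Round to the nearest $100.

Response rates by class: Grade 6 99/220 = 45%, Grade 7 32/80 = 40%, Grade 8 16/80 = 20%, Grade 9 135/180 = 75%, Grade 10 195/300 = 65%.
Inverse-response-rate weighting restores each class to its sampled count, so class totals weight by n_sampled:
  Grade 6: 220 × 25,000 = 5,500,000
  Grade 7: 80 × 53,400 = 4,272,000
  Grade 8: 80 × 70,500 = 5,640,000
  Grade 9: 180 × 105,600 = 19,008,000
  Grade 10: 300 × 63,800 = 19,140,000
Adjusted estimate = 53,560,000 / 860 = 62279.1 → $62,300.

$62,300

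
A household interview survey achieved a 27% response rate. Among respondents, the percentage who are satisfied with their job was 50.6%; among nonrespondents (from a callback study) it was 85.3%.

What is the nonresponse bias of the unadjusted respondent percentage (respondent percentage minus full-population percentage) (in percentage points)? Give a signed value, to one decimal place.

-25.3 percentage points

Nonresponse fraction = 1 − 0.27 = 0.73.
Bias = (nonresponse fraction) × (respondent percentage − nonrespondent percentage)
     = 0.73 × (50.6 − 85.3) = 0.73 × -34.7 = -25.331.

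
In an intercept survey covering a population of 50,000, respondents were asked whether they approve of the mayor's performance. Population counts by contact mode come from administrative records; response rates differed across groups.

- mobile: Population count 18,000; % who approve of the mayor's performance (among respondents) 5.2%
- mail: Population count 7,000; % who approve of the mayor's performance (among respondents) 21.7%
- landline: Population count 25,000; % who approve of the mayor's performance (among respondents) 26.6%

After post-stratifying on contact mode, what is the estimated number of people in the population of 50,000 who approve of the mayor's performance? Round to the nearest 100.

Estimated count per cell = population count × respondent percentage:
  mobile: 18,000 × 5.2% = 936
  mail: 7,000 × 21.7% = 1519
  landline: 25,000 × 26.6% = 6650
Estimated total = 9105 → 9,100.

9,100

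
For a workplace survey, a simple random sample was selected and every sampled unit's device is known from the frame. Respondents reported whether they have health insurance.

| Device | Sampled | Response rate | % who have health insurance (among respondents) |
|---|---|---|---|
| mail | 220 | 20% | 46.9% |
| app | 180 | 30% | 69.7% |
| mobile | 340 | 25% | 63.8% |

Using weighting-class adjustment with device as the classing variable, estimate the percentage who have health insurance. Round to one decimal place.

Inverse-response-rate weighting restores each class to its sampled count, so class totals weight by n_sampled:
  mail: 220 × 46.9 = 10,318
  app: 180 × 69.7 = 12,546
  mobile: 340 × 63.8 = 21,692
Adjusted estimate = 44,556 / 740 = 60.2108 → 60.2%.

60.2%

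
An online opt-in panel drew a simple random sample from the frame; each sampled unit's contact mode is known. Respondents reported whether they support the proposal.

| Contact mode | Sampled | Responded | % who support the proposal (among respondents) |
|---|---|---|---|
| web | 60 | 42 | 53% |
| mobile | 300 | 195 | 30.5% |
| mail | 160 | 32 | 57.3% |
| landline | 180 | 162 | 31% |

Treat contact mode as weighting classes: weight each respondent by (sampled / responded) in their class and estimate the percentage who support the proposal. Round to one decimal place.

Response rates by class: web 42/60 = 70%, mobile 195/300 = 65%, mail 32/160 = 20%, landline 162/180 = 90%.
Inverse-response-rate weighting restores each class to its sampled count, so class totals weight by n_sampled:
  web: 60 × 53 = 3180
  mobile: 300 × 30.5 = 9150
  mail: 160 × 57.3 = 9168
  landline: 180 × 31 = 5580
Adjusted estimate = 27,078 / 700 = 38.6829 → 38.7%.

38.7%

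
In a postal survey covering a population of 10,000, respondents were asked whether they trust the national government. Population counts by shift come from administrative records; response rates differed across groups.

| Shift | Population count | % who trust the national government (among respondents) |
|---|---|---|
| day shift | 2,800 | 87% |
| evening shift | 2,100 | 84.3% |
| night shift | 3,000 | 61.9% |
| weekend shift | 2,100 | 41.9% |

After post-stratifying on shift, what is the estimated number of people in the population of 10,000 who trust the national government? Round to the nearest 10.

Each cell contributes its population count × the respondent rate:
  day shift: 2,800 × 87% = 2436
  evening shift: 2,100 × 84.3% = 1770.3
  night shift: 3,000 × 61.9% = 1857
  weekend shift: 2,100 × 41.9% = 879.9
Estimated total = 6943.2 → 6,940.

6,940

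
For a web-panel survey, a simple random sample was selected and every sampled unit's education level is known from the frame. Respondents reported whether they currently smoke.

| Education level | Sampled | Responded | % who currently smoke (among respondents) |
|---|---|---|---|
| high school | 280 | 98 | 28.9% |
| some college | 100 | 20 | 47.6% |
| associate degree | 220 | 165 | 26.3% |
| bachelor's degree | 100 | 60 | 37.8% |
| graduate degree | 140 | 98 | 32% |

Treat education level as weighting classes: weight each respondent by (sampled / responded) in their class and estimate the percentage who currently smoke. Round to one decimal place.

Class response rates: high school 98/280 = 35%, some college 20/100 = 20%, associate degree 165/220 = 75%, bachelor's degree 60/100 = 60%, graduate degree 98/140 = 70%.
Each respondent's weight = sampled/responded in their class; summing within a class gives n_sampled, so:
  high school: 280 × 28.9 = 8092
  some college: 100 × 47.6 = 4760
  associate degree: 220 × 26.3 = 5786
  bachelor's degree: 100 × 37.8 = 3780
  graduate degree: 140 × 32 = 4480
Adjusted estimate = 26,898 / 840 = 32.0214 → 32.0%.

32.0%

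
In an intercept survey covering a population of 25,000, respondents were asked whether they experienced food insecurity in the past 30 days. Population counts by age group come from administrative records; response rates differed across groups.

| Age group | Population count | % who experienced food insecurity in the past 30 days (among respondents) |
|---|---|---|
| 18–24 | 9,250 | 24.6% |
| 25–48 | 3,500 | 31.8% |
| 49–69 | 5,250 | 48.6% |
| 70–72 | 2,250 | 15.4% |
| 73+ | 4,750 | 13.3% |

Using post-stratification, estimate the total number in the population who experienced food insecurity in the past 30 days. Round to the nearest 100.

Apply each group's respondent rate to its population count:
  18–24: 9,250 × 24.6% = 2275.5
  25–48: 3,500 × 31.8% = 1113
  49–69: 5,250 × 48.6% = 2551.5
  70–72: 2,250 × 15.4% = 346.5
  73+: 4,750 × 13.3% = 631.75
Estimated total = 6918.25 → 6,900.

6,900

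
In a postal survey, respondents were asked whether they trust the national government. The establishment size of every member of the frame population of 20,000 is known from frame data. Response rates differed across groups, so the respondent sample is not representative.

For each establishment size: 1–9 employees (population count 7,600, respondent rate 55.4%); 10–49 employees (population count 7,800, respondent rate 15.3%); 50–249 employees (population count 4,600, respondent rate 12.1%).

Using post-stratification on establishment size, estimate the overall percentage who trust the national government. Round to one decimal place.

Weight each group's respondent value by its population share:
  1–9 employees: (7,600/20,000) × 55.4 = 21.052
  10–49 employees: (7,800/20,000) × 15.3 = 5.967
  50–249 employees: (4,600/20,000) × 12.1 = 2.783
Post-stratified estimate = 29.802 → 29.8%.

29.8%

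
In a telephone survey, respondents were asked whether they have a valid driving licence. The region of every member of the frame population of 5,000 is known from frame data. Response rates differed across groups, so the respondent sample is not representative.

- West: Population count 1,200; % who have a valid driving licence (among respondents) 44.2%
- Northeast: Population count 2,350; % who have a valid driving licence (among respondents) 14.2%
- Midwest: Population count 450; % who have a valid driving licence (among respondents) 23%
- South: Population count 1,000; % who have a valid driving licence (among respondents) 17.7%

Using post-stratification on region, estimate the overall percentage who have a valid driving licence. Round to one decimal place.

22.9%

Each cell contributes population-share × respondent value:
  West: (1,200/5,000) × 44.2 = 10.608
  Northeast: (2,350/5,000) × 14.2 = 6.674
  Midwest: (450/5,000) × 23 = 2.07
  South: (1,000/5,000) × 17.7 = 3.54
Post-stratified estimate = 22.892 → 22.9%.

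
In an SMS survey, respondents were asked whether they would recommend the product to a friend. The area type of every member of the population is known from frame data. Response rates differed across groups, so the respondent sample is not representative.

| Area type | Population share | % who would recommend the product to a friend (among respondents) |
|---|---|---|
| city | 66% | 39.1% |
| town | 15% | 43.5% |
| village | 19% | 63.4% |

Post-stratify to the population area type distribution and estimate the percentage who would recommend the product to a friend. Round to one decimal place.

Post-stratification weights by population share, not respondent share:
  city: 0.66 × 39.1 = 25.806
  town: 0.15 × 43.5 = 6.525
  village: 0.19 × 63.4 = 12.046
Post-stratified estimate = 44.377 → 44.4%.

44.4%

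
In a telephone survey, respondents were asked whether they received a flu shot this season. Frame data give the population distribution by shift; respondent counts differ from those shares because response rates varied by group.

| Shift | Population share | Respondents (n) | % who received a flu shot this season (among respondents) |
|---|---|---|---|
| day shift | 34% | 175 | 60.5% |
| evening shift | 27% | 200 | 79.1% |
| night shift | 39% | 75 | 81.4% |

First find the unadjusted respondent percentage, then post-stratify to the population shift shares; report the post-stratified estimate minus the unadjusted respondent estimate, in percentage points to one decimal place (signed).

+1.4 percentage points

Unadjusted (pooled respondent) estimate weights by respondent counts:
  (175/450)×60.5 + (200/450)×79.1 + (75/450)×81.4 = 72.25%
Reweighting by population shift shares:
  0.34×60.5 + 0.27×79.1 + 0.39×81.4 = 73.673%
Difference = 73.673 − 72.25 = 1.423 pp.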